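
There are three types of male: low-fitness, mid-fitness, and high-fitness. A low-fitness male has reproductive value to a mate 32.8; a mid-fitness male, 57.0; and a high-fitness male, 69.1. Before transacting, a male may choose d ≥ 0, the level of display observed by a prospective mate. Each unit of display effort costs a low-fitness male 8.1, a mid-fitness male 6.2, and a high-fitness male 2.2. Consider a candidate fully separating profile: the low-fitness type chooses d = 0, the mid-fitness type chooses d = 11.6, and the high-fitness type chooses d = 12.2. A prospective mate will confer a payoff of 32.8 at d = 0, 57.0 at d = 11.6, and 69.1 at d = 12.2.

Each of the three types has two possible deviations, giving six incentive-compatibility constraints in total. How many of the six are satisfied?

4

Mid-fitness (own payoff 57.0 − 6.2×11.6 = -14.92): to d=0 gives 32.8 → profitable ✗; to d=12.2 gives 69.1 − 6.2×12.2 = -6.54 → profitable ✗.
Low-fitness (own payoff 32.8): to d=11.6 gives 57.0 − 8.1×11.6 = -36.96 → no gain ✓; to d=12.2 gives 69.1 − 8.1×12.2 = -29.72 → no gain ✓.
High-fitness (own payoff 69.1 − 2.2×12.2 = 42.26): to d=0 gives 32.8 → no gain ✓; to d=11.6 gives 57.0 − 2.2×11.6 = 31.48 → no gain ✓.
4 of the 6 constraints hold; not an equilibrium.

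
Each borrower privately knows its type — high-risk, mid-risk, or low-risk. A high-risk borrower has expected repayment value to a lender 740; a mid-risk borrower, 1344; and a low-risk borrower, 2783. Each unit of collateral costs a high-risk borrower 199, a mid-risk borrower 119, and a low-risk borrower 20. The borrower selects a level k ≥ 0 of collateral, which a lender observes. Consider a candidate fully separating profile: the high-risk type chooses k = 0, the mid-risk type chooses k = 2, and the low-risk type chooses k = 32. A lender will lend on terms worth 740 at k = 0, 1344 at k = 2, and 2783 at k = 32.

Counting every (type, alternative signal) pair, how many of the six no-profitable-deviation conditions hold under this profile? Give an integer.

Mid-risk (own payoff 1344 − 119×2 = 1106): to k=0 gives 740 → no gain ✓; to k=32 gives 2783 − 119×32 = -1025 → no gain ✓.
Low-risk (own payoff 2783 − 20×32 = 2143): to k=0 gives 740 → no gain ✓; to k=2 gives 1344 − 20×2 = 1304 → no gain ✓.
High-risk (own payoff 740): to k=2 gives 1344 − 199×2 = 946 → profitable ✗; to k=32 gives 2783 − 199×32 = -3585 → no gain ✓.
5 of the 6 constraints hold; not an equilibrium.

5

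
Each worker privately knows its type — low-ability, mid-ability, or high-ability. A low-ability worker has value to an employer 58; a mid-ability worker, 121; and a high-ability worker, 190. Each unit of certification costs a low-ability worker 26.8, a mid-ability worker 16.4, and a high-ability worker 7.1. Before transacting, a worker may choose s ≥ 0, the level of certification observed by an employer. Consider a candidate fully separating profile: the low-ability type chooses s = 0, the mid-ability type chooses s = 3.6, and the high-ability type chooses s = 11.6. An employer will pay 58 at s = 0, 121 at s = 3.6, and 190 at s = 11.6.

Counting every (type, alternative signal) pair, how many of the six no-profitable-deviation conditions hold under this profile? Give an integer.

Mid-ability (own payoff 121 − 16.4×3.6 = 61.96): to s=0 gives 58 → no gain ✓; to s=11.6 gives 190 − 16.4×11.6 = -0.24 → no gain ✓.
High-ability (own payoff 190 − 7.1×11.6 = 107.64): to s=0 gives 58 → no gain ✓; to s=3.6 gives 121 − 7.1×3.6 = 95.44 → no gain ✓.
Low-ability (own payoff 58): to s=3.6 gives 121 − 26.8×3.6 = 24.52 → no gain ✓; to s=11.6 gives 190 − 26.8×11.6 = -120.88 → no gain ✓.
6 of the 6 constraints hold; this profile is a separating equilibrium.

6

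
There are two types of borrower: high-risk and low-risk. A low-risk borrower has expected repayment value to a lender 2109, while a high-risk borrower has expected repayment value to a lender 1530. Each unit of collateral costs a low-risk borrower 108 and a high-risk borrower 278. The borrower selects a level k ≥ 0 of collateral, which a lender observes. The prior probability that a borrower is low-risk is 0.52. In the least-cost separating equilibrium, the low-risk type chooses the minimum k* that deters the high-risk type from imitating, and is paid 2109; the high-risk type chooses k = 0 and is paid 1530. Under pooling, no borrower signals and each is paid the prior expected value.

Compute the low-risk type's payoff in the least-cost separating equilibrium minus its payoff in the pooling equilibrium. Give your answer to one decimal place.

Least-cost separating signal: k* solves 1530 = 2109 − 278·k*, so k* = (2109 − 1530)/278 ≈ 2.0827.
Low-risk type's separating payoff: 2109 − 108 × k* = 2109 − 108 × (2109 − 1530)/278 = 2109 − 62532/278 ≈ 1884.065.
Pooling payoff: 0.52 × 2109 + 0.48 × 1530 = 1831.08.
Difference: 1884.065 − 1831.08 = 52.985, i.e. 53.0 to one decimal place.
The low-risk type prefers to separate.

53.0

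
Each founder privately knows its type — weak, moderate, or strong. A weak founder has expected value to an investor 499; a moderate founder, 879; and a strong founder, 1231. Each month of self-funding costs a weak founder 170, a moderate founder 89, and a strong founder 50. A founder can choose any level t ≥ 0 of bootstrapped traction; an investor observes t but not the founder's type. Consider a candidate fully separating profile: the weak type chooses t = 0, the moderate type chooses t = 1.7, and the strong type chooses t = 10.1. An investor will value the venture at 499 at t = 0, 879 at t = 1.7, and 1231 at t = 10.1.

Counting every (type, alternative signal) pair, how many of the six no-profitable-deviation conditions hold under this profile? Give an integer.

4

Weak (own payoff 499): to t=1.7 gives 879 − 170×1.7 = 590 → profitable ✗; to t=10.1 gives 1231 − 170×10.1 = -486 → no gain ✓.
Moderate (own payoff 879 − 89×1.7 = 727.7): to t=0 gives 499 → no gain ✓; to t=10.1 gives 1231 − 89×10.1 = 332.1 → no gain ✓.
Strong (own payoff 1231 − 50×10.1 = 726): to t=0 gives 499 → no gain ✓; to t=1.7 gives 879 − 50×1.7 = 794 → profitable ✗.
4 of the 6 constraints hold; not an equilibrium.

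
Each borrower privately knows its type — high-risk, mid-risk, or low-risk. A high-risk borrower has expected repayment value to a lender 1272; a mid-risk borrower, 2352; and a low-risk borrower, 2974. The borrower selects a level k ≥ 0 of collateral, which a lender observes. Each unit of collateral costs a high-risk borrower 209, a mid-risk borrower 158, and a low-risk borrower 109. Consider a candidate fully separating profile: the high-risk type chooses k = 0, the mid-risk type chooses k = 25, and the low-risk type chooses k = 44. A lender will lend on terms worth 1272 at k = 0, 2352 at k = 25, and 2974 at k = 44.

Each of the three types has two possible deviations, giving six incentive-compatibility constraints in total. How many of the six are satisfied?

Low-risk (own payoff 2974 − 109×44 = -1822): to k=0 gives 1272 → profitable ✗; to k=25 gives 2352 − 109×25 = -373 → profitable ✗.
Mid-risk (own payoff 2352 − 158×25 = -1598): to k=0 gives 1272 → profitable ✗; to k=44 gives 2974 − 158×44 = -3978 → no gain ✓.
High-risk (own payoff 1272): to k=25 gives 2352 − 209×25 = -2873 → no gain ✓; to k=44 gives 2974 − 209×44 = -6222 → no gain ✓.
3 of the 6 constraints hold; not an equilibrium.

3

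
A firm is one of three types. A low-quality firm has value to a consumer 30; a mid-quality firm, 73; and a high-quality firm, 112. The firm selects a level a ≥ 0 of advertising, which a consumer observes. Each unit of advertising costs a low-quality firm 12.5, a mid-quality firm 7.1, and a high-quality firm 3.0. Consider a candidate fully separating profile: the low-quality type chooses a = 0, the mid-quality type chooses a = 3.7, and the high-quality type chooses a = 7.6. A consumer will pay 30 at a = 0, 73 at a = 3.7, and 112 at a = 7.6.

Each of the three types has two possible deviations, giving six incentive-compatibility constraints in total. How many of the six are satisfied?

5

Mid-quality (own payoff 73 − 7.1×3.7 = 46.73): to a=0 gives 30 → no gain ✓; to a=7.6 gives 112 − 7.1×7.6 = 58.04 → profitable ✗.
Low-quality (own payoff 30): to a=3.7 gives 73 − 12.5×3.7 = 26.75 → no gain ✓; to a=7.6 gives 112 − 12.5×7.6 = 17 → no gain ✓.
High-quality (own payoff 112 − 3.0×7.6 = 89.2): to a=0 gives 30 → no gain ✓; to a=3.7 gives 73 − 3.0×3.7 = 61.9 → no gain ✓.
5 of the 6 constraints hold; not an equilibrium.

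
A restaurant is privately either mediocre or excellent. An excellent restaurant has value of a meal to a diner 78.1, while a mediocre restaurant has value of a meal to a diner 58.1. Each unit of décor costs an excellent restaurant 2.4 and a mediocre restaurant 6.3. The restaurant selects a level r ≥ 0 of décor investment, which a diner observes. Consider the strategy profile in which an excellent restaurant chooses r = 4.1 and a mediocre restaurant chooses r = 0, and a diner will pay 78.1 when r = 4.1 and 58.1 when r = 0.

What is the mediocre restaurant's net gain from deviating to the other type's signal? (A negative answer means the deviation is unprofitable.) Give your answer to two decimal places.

Playing r = 0 the mediocre restaurant receives 58.1.
Deviating to r = 4.1 brings payment 78.1 at cost 6.3 × 4.1 = 25.83, netting 52.27.
Gain from deviating: 52.27 − 58.1 = -5.83.
The gain is negative, so the mediocre type's incentive-compatibility constraint is satisfied.

-5.83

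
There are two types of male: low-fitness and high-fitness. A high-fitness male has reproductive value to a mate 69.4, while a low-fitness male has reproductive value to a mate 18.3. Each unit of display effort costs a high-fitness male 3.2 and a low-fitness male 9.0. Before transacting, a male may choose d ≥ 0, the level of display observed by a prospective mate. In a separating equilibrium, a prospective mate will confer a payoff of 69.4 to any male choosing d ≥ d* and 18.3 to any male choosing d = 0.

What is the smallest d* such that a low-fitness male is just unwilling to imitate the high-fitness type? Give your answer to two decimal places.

A low-fitness male choosing d = 0 receives 18.3.
Imitating at d* instead would pay 69.4 at cost 9.0·d*, netting 69.4 − 9.0·d*.
Indifference: 18.3 = 69.4 − 9.0·d*, so d* = (69.4 − 18.3) / 9.0 ≈ 5.68.
This is the low-fitness type's binding incentive-compatibility constraint; any d ≥ 5.68 sustains separation on that side.

5.68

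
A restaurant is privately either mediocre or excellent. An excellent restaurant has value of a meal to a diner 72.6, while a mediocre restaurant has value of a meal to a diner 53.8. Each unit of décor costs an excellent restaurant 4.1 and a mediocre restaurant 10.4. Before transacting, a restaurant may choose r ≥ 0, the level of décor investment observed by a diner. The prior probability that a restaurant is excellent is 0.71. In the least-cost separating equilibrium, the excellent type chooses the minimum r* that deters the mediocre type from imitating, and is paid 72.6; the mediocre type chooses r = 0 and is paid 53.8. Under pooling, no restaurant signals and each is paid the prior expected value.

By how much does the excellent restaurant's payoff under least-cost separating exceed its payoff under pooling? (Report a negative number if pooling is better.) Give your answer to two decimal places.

-1.96

Least-cost separating signal: r* solves 53.8 = 72.6 − 10.4·r*, so r* = (72.6 − 53.8)/10.4 ≈ 1.8077.
Excellent type's separating payoff: 72.6 − 4.1 × r* = 72.6 − 4.1 × (72.6 − 53.8)/10.4 = 72.6 − 77.08/10.4 ≈ 65.1885.
Pooling payoff: 0.71 × 72.6 + 0.29 × 53.8 = 67.148.
Difference: 65.1885 − 67.148 = -1.9595, i.e. -1.96 to two decimal places.
The excellent type would prefer the pooling outcome.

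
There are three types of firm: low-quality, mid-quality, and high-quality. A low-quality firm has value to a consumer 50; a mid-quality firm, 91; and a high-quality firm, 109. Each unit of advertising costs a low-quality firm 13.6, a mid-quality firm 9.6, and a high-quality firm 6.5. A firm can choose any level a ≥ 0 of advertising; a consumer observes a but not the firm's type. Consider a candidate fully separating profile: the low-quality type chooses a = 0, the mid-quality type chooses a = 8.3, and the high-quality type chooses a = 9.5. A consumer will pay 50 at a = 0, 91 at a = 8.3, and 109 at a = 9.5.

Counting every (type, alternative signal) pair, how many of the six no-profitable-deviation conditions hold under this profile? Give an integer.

Mid-quality (own payoff 91 − 9.6×8.3 = 11.32): to a=0 gives 50 → profitable ✗; to a=9.5 gives 109 − 9.6×9.5 = 17.8 → profitable ✗.
High-quality (own payoff 109 − 6.5×9.5 = 47.25): to a=0 gives 50 → profitable ✗; to a=8.3 gives 91 − 6.5×8.3 = 37.05 → no gain ✓.
Low-quality (own payoff 50): to a=8.3 gives 91 − 13.6×8.3 = -21.88 → no gain ✓; to a=9.5 gives 109 − 13.6×9.5 = -20.2 → no gain ✓.
3 of the 6 constraints hold; not an equilibrium.

3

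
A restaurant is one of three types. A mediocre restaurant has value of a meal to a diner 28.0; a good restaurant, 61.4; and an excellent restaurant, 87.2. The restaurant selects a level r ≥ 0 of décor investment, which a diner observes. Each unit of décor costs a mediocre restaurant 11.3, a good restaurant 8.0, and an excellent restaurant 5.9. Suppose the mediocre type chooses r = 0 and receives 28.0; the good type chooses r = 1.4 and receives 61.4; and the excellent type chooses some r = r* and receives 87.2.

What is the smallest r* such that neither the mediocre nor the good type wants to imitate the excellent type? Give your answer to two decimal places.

5.24

Good type (on-path payoff 61.4 − 8.0×1.4 = 50.2) won't mimic when 50.2 ≥ 87.2 − 8.0·r*, i.e. r* ≥ 4.63.
Mediocre type (on-path payoff 28.0) won't mimic when 28.0 ≥ 87.2 − 11.3·r*, i.e. r* ≥ 5.24.
Both must hold, so r* = max(5.24, 4.63) = 5.24. The mediocre type's constraint binds.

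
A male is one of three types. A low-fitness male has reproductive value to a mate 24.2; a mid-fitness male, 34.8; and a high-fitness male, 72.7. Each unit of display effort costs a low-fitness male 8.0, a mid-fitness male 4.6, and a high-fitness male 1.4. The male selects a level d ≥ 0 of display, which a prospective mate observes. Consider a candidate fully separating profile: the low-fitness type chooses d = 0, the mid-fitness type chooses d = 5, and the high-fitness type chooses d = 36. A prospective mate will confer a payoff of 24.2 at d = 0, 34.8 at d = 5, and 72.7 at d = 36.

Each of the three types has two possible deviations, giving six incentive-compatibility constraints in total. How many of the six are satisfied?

3

Mid-fitness (own payoff 34.8 − 4.6×5 = 11.8): to d=0 gives 24.2 → profitable ✗; to d=36 gives 72.7 − 4.6×36 = -92.9 → no gain ✓.
Low-fitness (own payoff 24.2): to d=5 gives 34.8 − 8.0×5 = -5.2 → no gain ✓; to d=36 gives 72.7 − 8.0×36 = -215.3 → no gain ✓.
High-fitness (own payoff 72.7 − 1.4×36 = 22.3): to d=0 gives 24.2 → profitable ✗; to d=5 gives 34.8 − 1.4×5 = 27.8 → profitable ✗.
3 of the 6 constraints hold; not an equilibrium.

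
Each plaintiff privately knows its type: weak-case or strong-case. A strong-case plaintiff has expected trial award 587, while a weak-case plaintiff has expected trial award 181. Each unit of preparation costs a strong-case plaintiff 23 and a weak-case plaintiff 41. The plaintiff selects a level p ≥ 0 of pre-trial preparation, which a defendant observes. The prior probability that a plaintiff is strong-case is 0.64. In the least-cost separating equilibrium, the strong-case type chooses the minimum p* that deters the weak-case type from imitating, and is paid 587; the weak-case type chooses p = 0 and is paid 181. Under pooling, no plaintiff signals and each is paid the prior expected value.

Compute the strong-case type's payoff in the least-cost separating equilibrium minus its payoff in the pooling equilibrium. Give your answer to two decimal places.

-81.60

Least-cost separating signal: p* solves 181 = 587 − 41·p*, so p* = (587 − 181)/41 ≈ 9.9024.
Strong-case type's separating payoff: 587 − 23 × p* = 587 − 23 × (587 − 181)/41 = 587 − 9338/41 ≈ 359.2439.
Pooling payoff: 0.64 × 587 + 0.36 × 181 = 440.84.
Difference: 359.2439 − 440.84 = -81.5961, i.e. -81.60 to two decimal places.
The strong-case type would prefer the pooling outcome.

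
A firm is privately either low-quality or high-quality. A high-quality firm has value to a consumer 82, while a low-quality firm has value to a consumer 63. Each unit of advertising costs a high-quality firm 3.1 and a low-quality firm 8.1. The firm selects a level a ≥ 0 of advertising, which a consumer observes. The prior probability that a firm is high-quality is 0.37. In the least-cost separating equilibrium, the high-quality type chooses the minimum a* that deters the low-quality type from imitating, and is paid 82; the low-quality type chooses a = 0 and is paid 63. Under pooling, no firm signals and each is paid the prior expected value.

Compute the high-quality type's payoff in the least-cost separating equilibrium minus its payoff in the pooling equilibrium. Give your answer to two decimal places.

Least-cost separating signal: a* solves 63 = 82 − 8.1·a*, so a* = (82 − 63)/8.1 ≈ 2.3457.
High-quality type's separating payoff: 82 − 3.1 × a* = 82 − 3.1 × (82 − 63)/8.1 = 82 − 58.9/8.1 ≈ 74.7284.
Pooling payoff: 0.37 × 82 + 0.63 × 63 = 70.03.
Difference: 74.7284 − 70.03 = 4.6984, i.e. 4.70 to two decimal places.
The high-quality type prefers to separate.

4.70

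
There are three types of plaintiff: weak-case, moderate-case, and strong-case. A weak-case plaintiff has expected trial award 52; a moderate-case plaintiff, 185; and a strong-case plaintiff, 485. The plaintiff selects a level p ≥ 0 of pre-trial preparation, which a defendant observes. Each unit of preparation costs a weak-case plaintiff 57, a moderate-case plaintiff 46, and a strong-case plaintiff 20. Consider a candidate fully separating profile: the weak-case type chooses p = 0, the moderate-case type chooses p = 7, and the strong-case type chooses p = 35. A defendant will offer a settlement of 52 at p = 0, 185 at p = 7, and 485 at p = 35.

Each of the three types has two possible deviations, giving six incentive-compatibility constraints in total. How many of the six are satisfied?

3

Weak-case (own payoff 52): to p=7 gives 185 − 57×7 = -214 → no gain ✓; to p=35 gives 485 − 57×35 = -1510 → no gain ✓.
Strong-case (own payoff 485 − 20×35 = -215): to p=0 gives 52 → profitable ✗; to p=7 gives 185 − 20×7 = 45 → profitable ✗.
Moderate-case (own payoff 185 − 46×7 = -137): to p=0 gives 52 → profitable ✗; to p=35 gives 485 − 46×35 = -1125 → no gain ✓.
3 of the 6 constraints hold; not an equilibrium.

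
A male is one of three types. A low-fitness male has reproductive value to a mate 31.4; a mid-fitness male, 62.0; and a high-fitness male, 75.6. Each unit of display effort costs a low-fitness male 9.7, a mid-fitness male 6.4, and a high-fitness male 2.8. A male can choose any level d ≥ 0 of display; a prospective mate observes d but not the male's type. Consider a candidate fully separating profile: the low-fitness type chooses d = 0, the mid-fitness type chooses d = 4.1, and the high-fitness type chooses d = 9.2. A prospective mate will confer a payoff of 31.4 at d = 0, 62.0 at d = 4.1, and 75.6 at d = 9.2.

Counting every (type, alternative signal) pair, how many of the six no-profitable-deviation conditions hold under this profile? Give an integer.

5

Mid-fitness (own payoff 62.0 − 6.4×4.1 = 35.76): to d=0 gives 31.4 → no gain ✓; to d=9.2 gives 75.6 − 6.4×9.2 = 16.72 → no gain ✓.
High-fitness (own payoff 75.6 − 2.8×9.2 = 49.84): to d=0 gives 31.4 → no gain ✓; to d=4.1 gives 62.0 − 2.8×4.1 = 50.52 → profitable ✗.
Low-fitness (own payoff 31.4): to d=4.1 gives 62.0 − 9.7×4.1 = 22.23 → no gain ✓; to d=9.2 gives 75.6 − 9.7×9.2 = -13.64 → no gain ✓.
5 of the 6 constraints hold; not an equilibrium.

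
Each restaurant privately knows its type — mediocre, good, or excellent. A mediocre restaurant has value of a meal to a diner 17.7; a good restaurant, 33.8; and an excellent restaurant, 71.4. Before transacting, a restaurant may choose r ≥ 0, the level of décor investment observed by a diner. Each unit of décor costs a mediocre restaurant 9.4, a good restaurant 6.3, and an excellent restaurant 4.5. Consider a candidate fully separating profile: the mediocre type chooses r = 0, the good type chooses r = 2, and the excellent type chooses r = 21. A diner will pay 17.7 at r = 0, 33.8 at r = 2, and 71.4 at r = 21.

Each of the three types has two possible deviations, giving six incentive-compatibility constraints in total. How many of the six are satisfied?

4

Mediocre (own payoff 17.7): to r=2 gives 33.8 − 9.4×2 = 15 → no gain ✓; to r=21 gives 71.4 − 9.4×21 = -126 → no gain ✓.
Excellent (own payoff 71.4 − 4.5×21 = -23.1): to r=0 gives 17.7 → profitable ✗; to r=2 gives 33.8 − 4.5×2 = 24.8 → profitable ✗.
Good (own payoff 33.8 − 6.3×2 = 21.2): to r=0 gives 17.7 → no gain ✓; to r=21 gives 71.4 − 6.3×21 = -60.9 → no gain ✓.
4 of the 6 constraints hold; not an equilibrium.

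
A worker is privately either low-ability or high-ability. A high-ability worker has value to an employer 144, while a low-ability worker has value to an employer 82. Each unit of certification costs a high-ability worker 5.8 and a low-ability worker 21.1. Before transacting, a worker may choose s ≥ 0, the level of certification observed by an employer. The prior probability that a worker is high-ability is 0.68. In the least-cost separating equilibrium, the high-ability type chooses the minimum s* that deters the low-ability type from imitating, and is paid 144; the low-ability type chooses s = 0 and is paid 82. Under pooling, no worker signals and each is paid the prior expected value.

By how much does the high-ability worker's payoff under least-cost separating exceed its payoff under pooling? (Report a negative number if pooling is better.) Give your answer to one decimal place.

Least-cost separating signal: s* solves 82 = 144 − 21.1·s*, so s* = (144 − 82)/21.1 ≈ 2.9384.
High-ability type's separating payoff: 144 − 5.8 × s* = 144 − 5.8 × (144 − 82)/21.1 = 144 − 359.6/21.1 ≈ 126.957.
Pooling payoff: 0.68 × 144 + 0.32 × 82 = 124.16.
Difference: 126.957 − 124.16 = 2.797, i.e. 2.8 to one decimal place.
The high-ability type prefers to separate.

2.8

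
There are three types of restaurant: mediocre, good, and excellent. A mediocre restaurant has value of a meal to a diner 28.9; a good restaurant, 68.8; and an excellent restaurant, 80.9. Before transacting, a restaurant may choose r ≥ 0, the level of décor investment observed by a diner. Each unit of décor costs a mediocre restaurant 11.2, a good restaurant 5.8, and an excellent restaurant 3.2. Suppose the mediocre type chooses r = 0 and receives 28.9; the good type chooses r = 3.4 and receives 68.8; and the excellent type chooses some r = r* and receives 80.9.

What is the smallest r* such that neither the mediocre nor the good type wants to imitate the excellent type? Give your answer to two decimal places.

5.49

Good type (on-path payoff 68.8 − 5.8×3.4 = 49.08) won't mimic when 49.08 ≥ 80.9 − 5.8·r*, i.e. r* ≥ 5.49.
Mediocre type (on-path payoff 28.9) won't mimic when 28.9 ≥ 80.9 − 11.2·r*, i.e. r* ≥ 4.64.
Both must hold, so r* = max(4.64, 5.49) = 5.49. The good type's constraint binds.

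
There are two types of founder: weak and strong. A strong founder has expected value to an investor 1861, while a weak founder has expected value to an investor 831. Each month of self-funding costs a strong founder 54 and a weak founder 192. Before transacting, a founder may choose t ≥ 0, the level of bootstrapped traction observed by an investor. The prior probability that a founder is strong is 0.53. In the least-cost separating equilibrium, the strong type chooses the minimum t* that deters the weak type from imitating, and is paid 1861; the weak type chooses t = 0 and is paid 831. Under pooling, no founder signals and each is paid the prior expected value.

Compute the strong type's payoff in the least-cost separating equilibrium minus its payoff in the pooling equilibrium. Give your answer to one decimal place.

194.4

Least-cost separating signal: t* solves 831 = 1861 − 192·t*, so t* = (1861 − 831)/192 ≈ 5.3646.
Strong type's separating payoff: 1861 − 54 × t* = 1861 − 54 × (1861 − 831)/192 = 1861 − 55620/192 ≈ 1571.313.
Pooling payoff: 0.53 × 1861 + 0.47 × 831 = 1376.9.
Difference: 1571.313 − 1376.9 = 194.413, i.e. 194.4 to one decimal place.
The strong type prefers to separate.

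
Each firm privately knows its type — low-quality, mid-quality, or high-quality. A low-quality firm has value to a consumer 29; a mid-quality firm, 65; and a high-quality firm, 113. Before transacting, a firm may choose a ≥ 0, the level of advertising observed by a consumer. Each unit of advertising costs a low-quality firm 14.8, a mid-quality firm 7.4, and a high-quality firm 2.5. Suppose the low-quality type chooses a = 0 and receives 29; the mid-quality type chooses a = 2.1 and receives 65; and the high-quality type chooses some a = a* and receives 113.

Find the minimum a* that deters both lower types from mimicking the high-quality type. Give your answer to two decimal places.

8.59

Low-quality type (on-path payoff 29) won't mimic when 29 ≥ 113 − 14.8·a*, i.e. a* ≥ 5.68.
Mid-quality type (on-path payoff 65 − 7.4×2.1 = 49.46) won't mimic when 49.46 ≥ 113 − 7.4·a*, i.e. a* ≥ 8.59.
Both must hold, so a* = max(5.68, 8.59) = 8.59. The mid-quality type's constraint binds.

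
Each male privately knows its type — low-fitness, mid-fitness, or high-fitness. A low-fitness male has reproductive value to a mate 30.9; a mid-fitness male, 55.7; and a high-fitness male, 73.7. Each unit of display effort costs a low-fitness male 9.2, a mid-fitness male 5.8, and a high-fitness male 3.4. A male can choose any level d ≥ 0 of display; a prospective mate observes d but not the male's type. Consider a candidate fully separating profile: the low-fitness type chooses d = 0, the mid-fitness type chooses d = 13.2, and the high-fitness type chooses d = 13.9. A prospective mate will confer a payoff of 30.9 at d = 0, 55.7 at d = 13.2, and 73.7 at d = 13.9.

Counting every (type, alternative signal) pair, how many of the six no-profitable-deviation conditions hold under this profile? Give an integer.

3

High-fitness (own payoff 73.7 − 3.4×13.9 = 26.44): to d=0 gives 30.9 → profitable ✗; to d=13.2 gives 55.7 − 3.4×13.2 = 10.82 → no gain ✓.
Low-fitness (own payoff 30.9): to d=13.2 gives 55.7 − 9.2×13.2 = -65.74 → no gain ✓; to d=13.9 gives 73.7 − 9.2×13.9 = -54.18 → no gain ✓.
Mid-fitness (own payoff 55.7 − 5.8×13.2 = -20.86): to d=0 gives 30.9 → profitable ✗; to d=13.9 gives 73.7 − 5.8×13.9 = -6.92 → profitable ✗.
3 of the 6 constraints hold; not an equilibrium.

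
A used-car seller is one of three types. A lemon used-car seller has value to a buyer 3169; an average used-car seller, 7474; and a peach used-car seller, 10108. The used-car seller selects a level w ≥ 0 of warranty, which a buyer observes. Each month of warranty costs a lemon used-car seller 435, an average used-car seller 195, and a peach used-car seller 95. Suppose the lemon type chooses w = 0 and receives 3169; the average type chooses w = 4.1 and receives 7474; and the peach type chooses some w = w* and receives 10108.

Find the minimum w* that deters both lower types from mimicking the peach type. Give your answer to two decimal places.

17.61

Average type (on-path payoff 7474 − 195×4.1 = 6674.5) won't mimic when 6674.5 ≥ 10108 − 195·w*, i.e. w* ≥ 17.61.
Lemon type (on-path payoff 3169) won't mimic when 3169 ≥ 10108 − 435·w*, i.e. w* ≥ 15.95.
Both must hold, so w* = max(15.95, 17.61) = 17.61. The average type's constraint binds.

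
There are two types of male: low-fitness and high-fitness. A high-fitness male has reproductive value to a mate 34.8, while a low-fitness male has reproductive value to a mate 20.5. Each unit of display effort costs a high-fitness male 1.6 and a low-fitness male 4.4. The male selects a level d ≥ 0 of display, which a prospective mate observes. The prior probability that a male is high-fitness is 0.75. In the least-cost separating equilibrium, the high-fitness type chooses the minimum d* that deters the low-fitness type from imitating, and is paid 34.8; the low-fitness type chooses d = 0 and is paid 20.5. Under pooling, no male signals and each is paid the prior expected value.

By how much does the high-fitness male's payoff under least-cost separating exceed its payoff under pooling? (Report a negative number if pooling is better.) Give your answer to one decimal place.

Least-cost separating signal: d* solves 20.5 = 34.8 − 4.4·d*, so d* = (34.8 − 20.5)/4.4 = 3.25.
High-fitness type's separating payoff: 34.8 − 1.6 × d* = 34.8 − 1.6 × (34.8 − 20.5)/4.4 = 34.8 − 22.88/4.4 = 29.6.
Pooling payoff: 0.75 × 34.8 + 0.25 × 20.5 = 31.225.
Difference: 29.6 − 31.225 = -1.625, i.e. -1.6 to one decimal place.
The high-fitness type would prefer the pooling outcome.

-1.6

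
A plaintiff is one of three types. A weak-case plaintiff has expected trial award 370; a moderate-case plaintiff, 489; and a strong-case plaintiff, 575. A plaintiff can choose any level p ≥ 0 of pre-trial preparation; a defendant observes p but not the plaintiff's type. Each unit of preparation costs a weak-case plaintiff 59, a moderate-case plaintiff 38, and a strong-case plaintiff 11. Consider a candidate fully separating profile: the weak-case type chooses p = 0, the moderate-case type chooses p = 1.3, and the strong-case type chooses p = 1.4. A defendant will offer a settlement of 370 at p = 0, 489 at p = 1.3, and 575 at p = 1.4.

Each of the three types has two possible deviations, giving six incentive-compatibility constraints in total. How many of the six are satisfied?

3

Weak-case (own payoff 370): to p=1.3 gives 489 − 59×1.3 = 412.3 → profitable ✗; to p=1.4 gives 575 − 59×1.4 = 492.4 → profitable ✗.
Moderate-case (own payoff 489 − 38×1.3 = 439.6): to p=0 gives 370 → no gain ✓; to p=1.4 gives 575 − 38×1.4 = 521.8 → profitable ✗.
Strong-case (own payoff 575 − 11×1.4 = 559.6): to p=0 gives 370 → no gain ✓; to p=1.3 gives 489 − 11×1.3 = 474.7 → no gain ✓.
3 of the 6 constraints hold; not an equilibrium.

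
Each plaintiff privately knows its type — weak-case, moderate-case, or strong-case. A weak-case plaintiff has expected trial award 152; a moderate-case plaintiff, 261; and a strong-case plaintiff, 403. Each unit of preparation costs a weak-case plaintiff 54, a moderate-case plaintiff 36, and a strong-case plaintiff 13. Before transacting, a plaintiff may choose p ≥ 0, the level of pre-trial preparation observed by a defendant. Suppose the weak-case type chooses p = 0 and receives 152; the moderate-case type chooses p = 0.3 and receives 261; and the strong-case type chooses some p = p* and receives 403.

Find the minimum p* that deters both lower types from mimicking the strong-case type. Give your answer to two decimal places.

Weak-case type (on-path payoff 152) won't mimic when 152 ≥ 403 − 54·p*, i.e. p* ≥ 4.65.
Moderate-case type (on-path payoff 261 − 36×0.3 = 250.2) won't mimic when 250.2 ≥ 403 − 36·p*, i.e. p* ≥ 4.24.
Both must hold, so p* = max(4.65, 4.24) = 4.65. The weak-case type's constraint binds.

4.65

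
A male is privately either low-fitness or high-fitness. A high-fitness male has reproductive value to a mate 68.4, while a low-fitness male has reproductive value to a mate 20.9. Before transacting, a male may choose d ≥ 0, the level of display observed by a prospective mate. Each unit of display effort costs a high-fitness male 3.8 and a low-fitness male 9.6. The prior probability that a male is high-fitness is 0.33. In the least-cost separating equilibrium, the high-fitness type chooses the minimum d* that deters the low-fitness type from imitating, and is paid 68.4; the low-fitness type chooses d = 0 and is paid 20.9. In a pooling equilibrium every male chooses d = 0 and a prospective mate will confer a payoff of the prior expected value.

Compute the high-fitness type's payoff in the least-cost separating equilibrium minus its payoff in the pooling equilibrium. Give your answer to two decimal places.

13.02

Least-cost separating signal: d* solves 20.9 = 68.4 − 9.6·d*, so d* = (68.4 − 20.9)/9.6 ≈ 4.9479.
High-fitness type's separating payoff: 68.4 − 3.8 × d* = 68.4 − 3.8 × (68.4 − 20.9)/9.6 = 68.4 − 180.5/9.6 ≈ 49.5979.
Pooling payoff: 0.33 × 68.4 + 0.67 × 20.9 = 36.575.
Difference: 49.5979 − 36.575 = 13.0229, i.e. 13.02 to two decimal places.
The high-fitness type prefers to separate.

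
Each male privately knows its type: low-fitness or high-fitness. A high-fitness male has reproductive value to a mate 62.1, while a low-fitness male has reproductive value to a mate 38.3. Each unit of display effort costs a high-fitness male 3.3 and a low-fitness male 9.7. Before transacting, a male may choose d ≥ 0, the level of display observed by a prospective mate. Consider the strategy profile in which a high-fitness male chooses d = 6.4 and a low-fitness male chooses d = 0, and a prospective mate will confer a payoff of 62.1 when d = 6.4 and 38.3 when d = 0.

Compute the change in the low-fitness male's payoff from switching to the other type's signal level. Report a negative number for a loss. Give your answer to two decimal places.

-38.28

Playing d = 0 the low-fitness male receives 38.3.
Deviating to d = 6.4 brings payment 62.1 at cost 9.7 × 6.4 = 62.08, netting 0.02.
Gain from deviating: 0.02 − 38.3 = -38.28.
The gain is negative, so the low-fitness type's incentive-compatibility constraint is satisfied.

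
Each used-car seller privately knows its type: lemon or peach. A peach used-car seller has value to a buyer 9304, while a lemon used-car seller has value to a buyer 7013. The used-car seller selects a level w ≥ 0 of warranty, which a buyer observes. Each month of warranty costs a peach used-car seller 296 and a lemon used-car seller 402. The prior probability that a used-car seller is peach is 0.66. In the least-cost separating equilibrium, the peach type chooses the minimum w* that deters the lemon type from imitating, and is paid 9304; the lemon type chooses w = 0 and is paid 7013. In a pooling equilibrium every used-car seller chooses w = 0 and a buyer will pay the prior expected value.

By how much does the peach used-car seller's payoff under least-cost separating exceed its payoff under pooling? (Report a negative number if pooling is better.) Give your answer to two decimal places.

-907.97

Least-cost separating signal: w* solves 7013 = 9304 − 402·w*, so w* = (9304 − 7013)/402 ≈ 5.6990.
Peach type's separating payoff: 9304 − 296 × w* = 9304 − 296 × (9304 − 7013)/402 = 9304 − 678136/402 ≈ 7617.0945.
Pooling payoff: 0.66 × 9304 + 0.34 × 7013 = 8525.06.
Difference: 7617.0945 − 8525.06 = -907.9655, i.e. -907.97 to two decimal places.
The peach type would prefer the pooling outcome.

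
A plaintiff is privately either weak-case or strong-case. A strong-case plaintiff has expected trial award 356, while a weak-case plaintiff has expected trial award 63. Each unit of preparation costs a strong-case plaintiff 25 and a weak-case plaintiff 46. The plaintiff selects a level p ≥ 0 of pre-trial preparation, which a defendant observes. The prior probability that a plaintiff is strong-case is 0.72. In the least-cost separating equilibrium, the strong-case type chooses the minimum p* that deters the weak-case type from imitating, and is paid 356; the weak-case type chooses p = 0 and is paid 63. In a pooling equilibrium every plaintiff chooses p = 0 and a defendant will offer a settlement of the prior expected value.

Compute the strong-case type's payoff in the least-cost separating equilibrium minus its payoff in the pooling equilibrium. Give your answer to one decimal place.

-77.2

Least-cost separating signal: p* solves 63 = 356 − 46·p*, so p* = (356 − 63)/46 ≈ 6.3696.
Strong-case type's separating payoff: 356 − 25 × p* = 356 − 25 × (356 − 63)/46 = 356 − 7325/46 ≈ 196.761.
Pooling payoff: 0.72 × 356 + 0.28 × 63 = 273.96.
Difference: 196.761 − 273.96 = -77.199, i.e. -77.2 to one decimal place.
The strong-case type would prefer the pooling outcome.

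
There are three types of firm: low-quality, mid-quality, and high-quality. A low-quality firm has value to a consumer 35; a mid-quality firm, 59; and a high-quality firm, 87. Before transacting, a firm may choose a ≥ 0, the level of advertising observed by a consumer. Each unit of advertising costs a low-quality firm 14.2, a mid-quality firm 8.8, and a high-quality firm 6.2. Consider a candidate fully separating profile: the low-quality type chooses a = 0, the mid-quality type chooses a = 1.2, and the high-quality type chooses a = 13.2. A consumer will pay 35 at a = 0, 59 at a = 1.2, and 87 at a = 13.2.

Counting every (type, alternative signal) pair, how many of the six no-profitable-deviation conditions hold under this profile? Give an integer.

3

Low-quality (own payoff 35): to a=1.2 gives 59 − 14.2×1.2 = 41.96 → profitable ✗; to a=13.2 gives 87 − 14.2×13.2 = -100.44 → no gain ✓.
Mid-quality (own payoff 59 − 8.8×1.2 = 48.44): to a=0 gives 35 → no gain ✓; to a=13.2 gives 87 − 8.8×13.2 = -29.16 → no gain ✓.
High-quality (own payoff 87 − 6.2×13.2 = 5.16): to a=0 gives 35 → profitable ✗; to a=1.2 gives 59 − 6.2×1.2 = 51.56 → profitable ✗.
3 of the 6 constraints hold; not an equilibrium.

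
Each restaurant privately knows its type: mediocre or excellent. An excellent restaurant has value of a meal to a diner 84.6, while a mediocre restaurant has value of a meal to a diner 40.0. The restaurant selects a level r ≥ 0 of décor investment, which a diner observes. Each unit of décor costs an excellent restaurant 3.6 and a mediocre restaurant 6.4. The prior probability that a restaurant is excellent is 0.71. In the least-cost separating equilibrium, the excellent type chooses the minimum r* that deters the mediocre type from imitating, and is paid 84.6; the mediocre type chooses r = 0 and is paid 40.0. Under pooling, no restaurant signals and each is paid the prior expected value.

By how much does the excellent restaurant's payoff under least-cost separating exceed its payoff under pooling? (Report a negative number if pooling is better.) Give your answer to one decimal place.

Least-cost separating signal: r* solves 40.0 = 84.6 − 6.4·r*, so r* = (84.6 − 40.0)/6.4 ≈ 6.9688.
Excellent type's separating payoff: 84.6 − 3.6 × r* = 84.6 − 3.6 × (84.6 − 40.0)/6.4 = 84.6 − 160.56/6.4 ≈ 59.513.
Pooling payoff: 0.71 × 84.6 + 0.29 × 40.0 = 71.666.
Difference: 59.513 − 71.666 = -12.153, i.e. -12.2 to one decimal place.
The excellent type would prefer the pooling outcome.

-12.2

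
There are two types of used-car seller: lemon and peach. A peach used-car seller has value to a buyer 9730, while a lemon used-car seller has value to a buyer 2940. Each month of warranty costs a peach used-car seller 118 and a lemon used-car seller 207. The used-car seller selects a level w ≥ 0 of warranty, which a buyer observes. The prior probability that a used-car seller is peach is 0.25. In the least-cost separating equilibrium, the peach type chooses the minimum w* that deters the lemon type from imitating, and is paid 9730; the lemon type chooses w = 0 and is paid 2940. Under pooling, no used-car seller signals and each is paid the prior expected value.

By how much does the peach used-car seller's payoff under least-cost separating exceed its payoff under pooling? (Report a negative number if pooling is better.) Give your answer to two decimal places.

Least-cost separating signal: w* solves 2940 = 9730 − 207·w*, so w* = (9730 − 2940)/207 ≈ 32.8019.
Peach type's separating payoff: 9730 − 118 × w* = 9730 − 118 × (9730 − 2940)/207 = 9730 − 801220/207 ≈ 5859.3720.
Pooling payoff: 0.25 × 9730 + 0.75 × 2940 = 4637.5.
Difference: 5859.3720 − 4637.5 = 1221.872, i.e. 1221.87 to two decimal places.
The peach type prefers to separate.

1221.87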